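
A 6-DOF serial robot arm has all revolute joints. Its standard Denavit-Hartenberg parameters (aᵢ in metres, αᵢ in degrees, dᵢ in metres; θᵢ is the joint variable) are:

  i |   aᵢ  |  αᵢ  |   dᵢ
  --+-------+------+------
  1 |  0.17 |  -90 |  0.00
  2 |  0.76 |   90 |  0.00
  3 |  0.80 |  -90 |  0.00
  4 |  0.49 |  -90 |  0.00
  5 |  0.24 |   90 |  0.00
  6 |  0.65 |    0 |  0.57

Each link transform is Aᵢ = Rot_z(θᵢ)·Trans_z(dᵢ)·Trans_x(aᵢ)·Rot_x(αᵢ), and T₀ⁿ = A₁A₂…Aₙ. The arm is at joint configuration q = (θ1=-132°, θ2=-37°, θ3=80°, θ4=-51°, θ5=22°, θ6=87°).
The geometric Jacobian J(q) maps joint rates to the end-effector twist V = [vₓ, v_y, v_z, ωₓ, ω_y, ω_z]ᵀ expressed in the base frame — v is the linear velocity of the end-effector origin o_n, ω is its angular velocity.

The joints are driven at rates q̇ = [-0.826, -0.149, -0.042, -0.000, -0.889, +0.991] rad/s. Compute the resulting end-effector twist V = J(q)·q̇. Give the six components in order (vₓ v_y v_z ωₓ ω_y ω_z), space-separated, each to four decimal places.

-1.6213 -0.4894 -0.9735 0.5237 1.2389 -0.7747

o_n = [1.1131, -1.6811, 0.6724]
J₁: ẑ×o_n = [1.6811, 1.1131, -0.0000], ω = ẑ
J2: z=[0.7431, -0.6691, 0.0000] o=[-0.1138, -0.1263, 0.0000] → [-0.4499, -0.4997, -0.3345, 0.7431, -0.6691, 0.0000]
J3: z=[0.4027, 0.4472, 0.7986] o=[-0.5199, -0.5774, 0.4574] → [0.9776, 1.2176, -1.1748, 0.4027, 0.4472, 0.7986]
J4: z=[0.6553, 0.4683, -0.5927] o=[-0.0086, -1.1870, 0.5410] → [-0.2313, -0.7509, -0.8491, 0.6553, 0.4683, -0.5927]
J5: z=[0.2432, -0.8737, -0.4214] o=[0.3418, -1.2517, 0.8773] → [-0.0019, -0.2752, 0.5694, 0.2432, -0.8737, -0.4214]
J6: z=[0.8755, 0.3847, -0.2924] o=[0.4420, -1.3232, 1.0834] → [-0.2628, 0.1636, -0.5716, 0.8755, 0.3847, -0.2924]
V = J·q̇ = [-1.6213, -0.4894, -0.9735, 0.5237, 1.2389, -0.7747]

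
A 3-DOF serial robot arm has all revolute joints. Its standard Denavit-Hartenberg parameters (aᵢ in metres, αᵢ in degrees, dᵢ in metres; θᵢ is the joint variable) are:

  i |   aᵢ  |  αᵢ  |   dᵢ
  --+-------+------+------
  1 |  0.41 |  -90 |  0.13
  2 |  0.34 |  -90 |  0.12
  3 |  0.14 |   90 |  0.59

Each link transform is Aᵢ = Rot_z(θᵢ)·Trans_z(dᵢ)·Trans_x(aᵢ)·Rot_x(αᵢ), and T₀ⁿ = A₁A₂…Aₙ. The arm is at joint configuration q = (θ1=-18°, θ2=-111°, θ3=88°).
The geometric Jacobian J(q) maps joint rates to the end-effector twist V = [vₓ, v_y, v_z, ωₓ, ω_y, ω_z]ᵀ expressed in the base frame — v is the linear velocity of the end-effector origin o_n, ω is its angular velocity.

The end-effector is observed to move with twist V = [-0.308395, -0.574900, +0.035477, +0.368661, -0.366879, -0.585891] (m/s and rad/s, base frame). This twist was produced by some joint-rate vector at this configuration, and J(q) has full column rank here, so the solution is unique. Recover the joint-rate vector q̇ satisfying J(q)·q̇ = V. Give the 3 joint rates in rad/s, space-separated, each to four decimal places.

o_n = [0.7901, -0.2777, 0.6634]
J₁: ẑ×o_n = [0.2777, 0.7901, -0.0000], ω = ẑ
J2: z=[0.3090, 0.9511, 0.0000] o=[0.3899, -0.1267, 0.1300] → [0.5073, -0.1648, -0.4272, 0.3090, 0.9511, 0.0000]
J3: z=[0.8879, -0.2885, 0.3584] o=[0.3111, 0.0251, 0.4474] → [0.0462, -0.0201, -0.1306, 0.8879, -0.2885, 0.3584]
q̇ = J⁺·V = [-0.7640, -0.2350, 0.4970]

-0.7640 -0.2350 0.4970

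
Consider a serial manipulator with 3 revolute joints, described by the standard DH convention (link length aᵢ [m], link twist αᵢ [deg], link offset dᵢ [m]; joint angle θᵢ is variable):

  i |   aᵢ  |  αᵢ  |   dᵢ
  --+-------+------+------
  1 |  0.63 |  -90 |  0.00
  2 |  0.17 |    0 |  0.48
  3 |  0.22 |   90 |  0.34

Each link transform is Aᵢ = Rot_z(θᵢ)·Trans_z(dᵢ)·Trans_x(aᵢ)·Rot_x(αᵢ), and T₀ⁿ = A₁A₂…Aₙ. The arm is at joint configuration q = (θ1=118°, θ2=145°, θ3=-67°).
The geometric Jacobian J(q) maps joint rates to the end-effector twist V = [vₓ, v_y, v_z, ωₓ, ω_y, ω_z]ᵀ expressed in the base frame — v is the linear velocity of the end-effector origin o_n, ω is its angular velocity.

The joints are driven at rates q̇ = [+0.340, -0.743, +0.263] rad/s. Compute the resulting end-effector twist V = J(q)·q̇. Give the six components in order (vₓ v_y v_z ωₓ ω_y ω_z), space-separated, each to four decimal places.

o_n = [-0.9759, 0.0887, -0.3127]
J₁: ẑ×o_n = [-0.0887, -0.9759, 0.0000], ω = ẑ
J2: z=[-0.8829, -0.4695, 0.0000] o=[-0.2958, 0.5563, 0.0000] → [0.1468, -0.2761, 0.0935, -0.8829, -0.4695, 0.0000]
J3: z=[-0.8829, -0.4695, 0.0000] o=[-0.6542, 0.2080, -0.0975] → [0.1010, -0.1900, -0.0457, -0.8829, -0.4695, 0.0000]
V = J·q̇ = [-0.1127, -0.1766, -0.0815, 0.4238, 0.2253, 0.3400]

-0.1127 -0.1766 -0.0815 0.4238 0.2253 0.3400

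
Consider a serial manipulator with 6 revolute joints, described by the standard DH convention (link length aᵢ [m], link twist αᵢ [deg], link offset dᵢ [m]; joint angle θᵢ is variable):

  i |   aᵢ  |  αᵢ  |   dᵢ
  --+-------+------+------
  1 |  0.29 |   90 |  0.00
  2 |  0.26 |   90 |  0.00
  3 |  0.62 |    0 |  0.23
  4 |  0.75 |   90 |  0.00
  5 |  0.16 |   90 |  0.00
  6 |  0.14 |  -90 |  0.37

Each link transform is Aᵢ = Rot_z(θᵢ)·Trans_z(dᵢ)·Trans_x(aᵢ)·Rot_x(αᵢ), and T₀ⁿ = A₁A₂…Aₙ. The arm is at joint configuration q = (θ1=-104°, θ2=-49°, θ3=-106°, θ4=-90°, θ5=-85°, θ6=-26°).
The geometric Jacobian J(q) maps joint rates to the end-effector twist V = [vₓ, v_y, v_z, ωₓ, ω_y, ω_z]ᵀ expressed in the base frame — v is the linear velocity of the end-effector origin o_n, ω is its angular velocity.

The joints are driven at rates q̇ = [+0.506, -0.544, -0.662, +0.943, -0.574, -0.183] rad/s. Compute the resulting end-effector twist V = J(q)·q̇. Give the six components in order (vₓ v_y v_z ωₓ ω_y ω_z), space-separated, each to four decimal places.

o_n = [0.4913, -0.2738, 0.2974]
J₁: ẑ×o_n = [0.2738, 0.4913, -0.0000], ω = ẑ
J2: z=[-0.9703, 0.2419, 0.0000] o=[-0.0702, -0.2814, 0.0000] → [0.0719, 0.2885, -0.1432, -0.9703, 0.2419, 0.0000]
J3: z=[0.1826, 0.7323, -0.6561] o=[-0.1114, -0.4469, -0.1962] → [0.4750, -0.4856, -0.4098, 0.1826, 0.7323, -0.6561]
J4: z=[0.1826, 0.7323, -0.6561] o=[0.5360, -0.3139, -0.2181] → [0.4038, -0.0648, 0.0400, 0.1826, 0.7323, -0.6561]
J5: z=[-0.9765, 0.0571, -0.2080] o=[0.4498, 0.1951, 0.3260] → [-0.0992, -0.0366, 0.4554, -0.9765, 0.0571, -0.2080]
J6: z=[0.0985, -0.7398, -0.6655] o=[0.4191, 0.0878, 0.4406] → [-0.1346, -0.0340, 0.0178, 0.0985, -0.7398, -0.6655]
V = J·q̇ = [0.2473, 0.3792, 0.1222, 1.1216, 0.1768, 0.5628]

0.2473 0.3792 0.1222 1.1216 0.1768 0.5628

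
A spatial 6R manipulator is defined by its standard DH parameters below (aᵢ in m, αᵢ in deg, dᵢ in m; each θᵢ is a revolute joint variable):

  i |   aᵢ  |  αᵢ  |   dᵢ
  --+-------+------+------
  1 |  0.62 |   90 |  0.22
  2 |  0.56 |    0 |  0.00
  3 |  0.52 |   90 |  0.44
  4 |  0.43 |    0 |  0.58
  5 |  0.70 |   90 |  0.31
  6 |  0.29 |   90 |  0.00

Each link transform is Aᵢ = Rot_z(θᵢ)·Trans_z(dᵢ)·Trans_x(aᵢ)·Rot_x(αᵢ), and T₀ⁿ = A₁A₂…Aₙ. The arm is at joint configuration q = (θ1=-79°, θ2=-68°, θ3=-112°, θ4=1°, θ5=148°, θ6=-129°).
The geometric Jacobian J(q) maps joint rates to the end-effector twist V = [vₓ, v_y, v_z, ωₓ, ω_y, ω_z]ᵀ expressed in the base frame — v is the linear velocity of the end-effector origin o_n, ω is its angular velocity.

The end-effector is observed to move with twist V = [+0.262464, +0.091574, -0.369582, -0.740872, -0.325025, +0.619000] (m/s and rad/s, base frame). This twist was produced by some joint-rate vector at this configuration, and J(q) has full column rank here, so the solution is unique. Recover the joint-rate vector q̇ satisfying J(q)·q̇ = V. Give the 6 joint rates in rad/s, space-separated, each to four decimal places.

o_n = [-0.6392, -0.4537, 0.3654]
J₁: ẑ×o_n = [0.4537, -0.6392, 0.0000], ω = ẑ
J2: z=[-0.9816, -0.1908, 0.0000] o=[0.1183, -0.6086, 0.2200] → [-0.0277, 0.1427, -0.2966, -0.9816, -0.1908, 0.0000]
J3: z=[-0.9816, -0.1908, 0.0000] o=[0.1583, -0.8145, -0.2992] → [-0.1268, 0.6524, -0.5064, -0.9816, -0.1908, 0.0000]
J4: z=[0.0000, -0.0000, 1.0000] o=[-0.3728, -0.3880, -0.2992] → [0.0657, -0.2664, -0.0000, 0.0000, -0.0000, 1.0000]
J5: z=[0.0000, -0.0000, 1.0000] o=[-0.4622, 0.0326, 0.2808] → [0.4863, -0.1770, -0.0000, 0.0000, -0.0000, 1.0000]
J6: z=[-0.9397, 0.3420, 0.0000] o=[-0.7016, -0.6252, 0.5908] → [-0.0771, -0.2118, -0.1825, -0.9397, 0.3420, 0.0000]
q̇ = J⁺·V = [0.6580, 0.5570, 0.5280, -0.0920, 0.0530, -0.3450]

0.6580 0.5570 0.5280 -0.0920 0.0530 -0.3450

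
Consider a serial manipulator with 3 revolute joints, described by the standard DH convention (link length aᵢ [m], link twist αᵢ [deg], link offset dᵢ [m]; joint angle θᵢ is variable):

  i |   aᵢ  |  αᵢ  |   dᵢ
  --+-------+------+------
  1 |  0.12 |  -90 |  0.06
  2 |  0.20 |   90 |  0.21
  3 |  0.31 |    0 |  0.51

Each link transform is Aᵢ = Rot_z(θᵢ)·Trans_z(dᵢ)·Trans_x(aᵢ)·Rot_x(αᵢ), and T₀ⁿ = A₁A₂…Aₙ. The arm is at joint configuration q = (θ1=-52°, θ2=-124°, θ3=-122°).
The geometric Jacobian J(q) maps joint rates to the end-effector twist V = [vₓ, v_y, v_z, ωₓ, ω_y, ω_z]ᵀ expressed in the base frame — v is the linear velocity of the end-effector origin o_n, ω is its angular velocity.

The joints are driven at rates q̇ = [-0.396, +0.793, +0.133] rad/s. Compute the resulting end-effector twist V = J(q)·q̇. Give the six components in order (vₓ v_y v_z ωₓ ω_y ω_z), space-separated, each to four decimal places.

-0.0662 0.2569 0.3801 0.5570 0.5751 -0.4704

o_n = [-0.2404, 0.2218, -0.1956]
J₁: ẑ×o_n = [-0.2218, -0.2404, 0.0000], ω = ẑ
J2: z=[0.7880, 0.6157, 0.0000] o=[0.0739, -0.0946, 0.0600] → [-0.1573, 0.2014, 0.4428, 0.7880, 0.6157, 0.0000]
J3: z=[-0.5104, 0.6533, -0.5592] o=[0.1705, 0.1229, 0.2258] → [-0.2200, 0.0147, 0.2179, -0.5104, 0.6533, -0.5592]
V = J·q̇ = [-0.0662, 0.2569, 0.3801, 0.5570, 0.5751, -0.4704]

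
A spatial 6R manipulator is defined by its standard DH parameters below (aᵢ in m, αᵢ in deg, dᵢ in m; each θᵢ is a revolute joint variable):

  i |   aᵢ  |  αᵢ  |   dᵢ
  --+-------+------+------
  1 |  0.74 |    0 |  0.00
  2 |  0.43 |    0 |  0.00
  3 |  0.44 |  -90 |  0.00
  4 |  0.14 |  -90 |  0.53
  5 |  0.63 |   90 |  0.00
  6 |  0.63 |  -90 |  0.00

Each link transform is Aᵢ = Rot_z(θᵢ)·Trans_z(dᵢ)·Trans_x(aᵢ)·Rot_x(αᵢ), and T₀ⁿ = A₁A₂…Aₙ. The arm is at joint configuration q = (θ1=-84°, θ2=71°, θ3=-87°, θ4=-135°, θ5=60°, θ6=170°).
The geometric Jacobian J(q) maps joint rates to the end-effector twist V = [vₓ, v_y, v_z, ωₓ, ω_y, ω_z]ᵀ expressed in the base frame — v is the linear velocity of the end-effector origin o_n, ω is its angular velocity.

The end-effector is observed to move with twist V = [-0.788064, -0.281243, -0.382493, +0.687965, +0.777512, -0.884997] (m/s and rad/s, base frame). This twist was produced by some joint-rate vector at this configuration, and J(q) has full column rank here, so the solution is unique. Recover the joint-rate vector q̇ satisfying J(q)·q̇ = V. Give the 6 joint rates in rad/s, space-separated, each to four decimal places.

o_n = [0.9381, -1.3319, 0.1797]
J₁: ẑ×o_n = [1.3319, 0.9381, -0.0000], ω = ẑ
J2: z=[0.0000, 0.0000, 1.0000] o=[0.0774, -0.7359, 0.0000] → [0.5960, 0.8607, -0.0000, 0.0000, 0.0000, 1.0000]
J3: z=[0.0000, 0.0000, 1.0000] o=[0.4963, -0.8327, 0.0000] → [0.4993, 0.4417, -0.0000, 0.0000, 0.0000, 1.0000]
J4: z=[0.9848, -0.1736, 0.0000] o=[0.4199, -1.2660, 0.0000] → [-0.0312, -0.1770, 0.0250, 0.9848, -0.1736, 0.0000]
J5: z=[-0.1228, -0.6964, 0.7071] o=[0.9591, -1.2605, 0.0990] → [-0.0057, -0.0049, -0.0059, -0.1228, -0.6964, 0.7071]
J6: z=[0.5987, 0.5162, 0.6124] o=[0.4604, -0.9464, 0.3217] → [0.1628, 0.3775, -0.4774, 0.5987, 0.5162, 0.6124]
q̇ = J⁺·V = [-0.5460, 0.3440, -0.7960, 0.1350, -0.5460, 0.8150]

-0.5460 0.3440 -0.7960 0.1350 -0.5460 0.8150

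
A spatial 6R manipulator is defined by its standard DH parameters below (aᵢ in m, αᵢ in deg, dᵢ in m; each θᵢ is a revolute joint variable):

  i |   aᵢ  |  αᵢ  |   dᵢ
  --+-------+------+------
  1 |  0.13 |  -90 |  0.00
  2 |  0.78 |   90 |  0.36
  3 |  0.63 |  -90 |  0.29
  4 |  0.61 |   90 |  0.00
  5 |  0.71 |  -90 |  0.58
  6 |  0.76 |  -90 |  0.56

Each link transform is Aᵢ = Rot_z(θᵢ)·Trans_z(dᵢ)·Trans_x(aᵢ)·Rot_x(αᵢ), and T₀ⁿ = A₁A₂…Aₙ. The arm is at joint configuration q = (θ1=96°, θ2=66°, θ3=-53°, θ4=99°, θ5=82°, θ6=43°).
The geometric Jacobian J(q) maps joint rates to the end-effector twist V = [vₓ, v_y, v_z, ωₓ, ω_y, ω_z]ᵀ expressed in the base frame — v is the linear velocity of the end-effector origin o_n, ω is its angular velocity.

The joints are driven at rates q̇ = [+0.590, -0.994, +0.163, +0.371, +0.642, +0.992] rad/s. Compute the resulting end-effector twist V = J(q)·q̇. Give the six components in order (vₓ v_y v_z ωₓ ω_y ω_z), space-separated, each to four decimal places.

-1.0373 2.0610 2.2134 1.1735 1.4322 0.2056

o_n = [-0.7486, 1.0144, -2.0229]
J₁: ẑ×o_n = [-1.0144, -0.7486, 0.0000], ω = ẑ
J2: z=[-0.9945, -0.1045, 0.0000] o=[-0.0136, 0.1293, 0.0000] → [0.2115, -2.0119, -0.9571, -0.9945, -0.1045, 0.0000]
J3: z=[-0.0955, 0.9085, 0.4067] o=[-0.4048, 0.4072, -0.7126] → [-1.4375, -0.2650, 0.2544, -0.0955, 0.9085, 0.4067]
J4: z=[-0.6325, 0.2601, -0.7296] o=[0.0518, 0.8766, -0.9410] → [-0.1809, -0.1004, 0.1210, -0.6325, 0.2601, -0.7296]
J5: z=[0.7741, 0.1808, -0.6066] o=[0.0360, 0.2980, -1.1336] → [0.2738, 1.1644, 0.6964, 0.7741, 0.1808, -0.6066]
J6: z=[-0.0623, 0.9755, 0.2111] o=[0.0377, 0.4921, -2.0296] → [-0.1038, -0.1656, 0.7344, -0.0623, 0.9755, 0.2111]
V = J·q̇ = [-1.0373, 2.0610, 2.2134, 1.1735, 1.4322, 0.2056]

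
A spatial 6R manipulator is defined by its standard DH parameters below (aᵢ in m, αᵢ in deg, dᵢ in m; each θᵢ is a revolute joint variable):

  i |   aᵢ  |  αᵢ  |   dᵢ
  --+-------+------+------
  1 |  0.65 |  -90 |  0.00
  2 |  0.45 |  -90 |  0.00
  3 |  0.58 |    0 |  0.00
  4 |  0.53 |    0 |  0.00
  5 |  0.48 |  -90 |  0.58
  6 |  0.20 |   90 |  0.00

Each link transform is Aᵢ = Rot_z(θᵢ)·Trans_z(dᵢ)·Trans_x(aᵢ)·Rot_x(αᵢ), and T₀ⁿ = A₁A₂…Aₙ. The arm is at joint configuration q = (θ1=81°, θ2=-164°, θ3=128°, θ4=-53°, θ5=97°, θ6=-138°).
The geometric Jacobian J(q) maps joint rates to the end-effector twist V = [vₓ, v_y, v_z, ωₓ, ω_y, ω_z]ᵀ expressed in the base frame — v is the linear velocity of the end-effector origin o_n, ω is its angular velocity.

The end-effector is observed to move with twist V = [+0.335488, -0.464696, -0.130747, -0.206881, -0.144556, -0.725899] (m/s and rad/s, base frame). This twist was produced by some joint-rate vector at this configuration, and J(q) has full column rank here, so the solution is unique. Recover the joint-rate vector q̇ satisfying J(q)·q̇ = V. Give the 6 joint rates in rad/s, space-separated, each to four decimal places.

-0.3600 0.6620 -0.1010 -0.5770 0.2780 -0.4850

o_n = [1.1498, 0.7706, 0.6591]
J₁: ẑ×o_n = [-0.7706, 1.1498, 0.0000], ω = ẑ
J2: z=[-0.9877, 0.1564, 0.0000] o=[0.1017, 0.6420, 0.0000] → [0.1031, 0.6510, -0.2910, -0.9877, 0.1564, 0.0000]
J3: z=[0.0431, 0.2722, 0.9613] o=[0.0340, 0.2148, 0.1240] → [-0.3887, 1.0495, -0.2798, 0.0431, 0.2722, 0.9613]
J4: z=[0.0431, 0.2722, 0.9613] o=[0.5391, 0.4823, 0.0256] → [-0.1047, 0.5597, -0.1538, 0.0431, 0.2722, 0.9613]
J5: z=[0.0431, 0.2722, 0.9613] o=[1.0241, 0.2720, 0.0634] → [-0.3172, 0.0951, -0.0127, 0.0431, 0.2722, 0.9613]
J6: z=[-0.9571, 0.2870, -0.0384] o=[1.1866, 0.8707, 0.4899] → [0.0447, 0.1634, 0.1063, -0.9571, 0.2870, -0.0384]
q̇ = J⁺·V = [-0.3600, 0.6620, -0.1010, -0.5770, 0.2780, -0.4850]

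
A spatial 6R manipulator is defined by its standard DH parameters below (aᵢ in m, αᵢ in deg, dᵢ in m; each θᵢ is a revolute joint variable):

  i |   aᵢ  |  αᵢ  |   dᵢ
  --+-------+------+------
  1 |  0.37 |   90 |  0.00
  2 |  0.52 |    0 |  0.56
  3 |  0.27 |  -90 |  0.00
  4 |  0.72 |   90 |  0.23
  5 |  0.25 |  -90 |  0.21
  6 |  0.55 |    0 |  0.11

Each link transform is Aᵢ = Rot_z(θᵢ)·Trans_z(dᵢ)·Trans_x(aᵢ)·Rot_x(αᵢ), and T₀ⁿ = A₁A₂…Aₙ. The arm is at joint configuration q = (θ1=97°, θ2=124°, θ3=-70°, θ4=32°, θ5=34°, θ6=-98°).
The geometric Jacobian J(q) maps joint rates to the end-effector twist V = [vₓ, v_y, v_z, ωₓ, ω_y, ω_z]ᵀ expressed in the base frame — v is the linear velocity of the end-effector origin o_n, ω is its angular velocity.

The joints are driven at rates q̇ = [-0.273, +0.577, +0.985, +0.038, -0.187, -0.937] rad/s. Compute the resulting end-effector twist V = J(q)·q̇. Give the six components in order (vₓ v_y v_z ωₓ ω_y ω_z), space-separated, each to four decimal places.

o_n = [0.7039, 0.6250, 1.7693]
J₁: ẑ×o_n = [-0.6250, 0.7039, 0.0000], ω = ẑ
J2: z=[0.9925, 0.1219, 0.0000] o=[-0.0451, 0.3672, 0.0000] → [0.2156, -1.7561, 0.1646, 0.9925, 0.1219, 0.0000]
J3: z=[0.9925, 0.1219, 0.0000] o=[0.5462, 0.1469, 0.4311] → [0.1631, -1.3282, 0.4554, 0.9925, 0.1219, 0.0000]
J4: z=[0.0986, -0.8030, 0.5878] o=[0.5268, 0.3044, 0.6495] → [-1.0876, -0.0063, 0.1738, 0.0986, -0.8030, 0.5878]
J5: z=[0.8038, 0.4125, 0.4287] o=[0.1271, 0.4294, 1.2787] → [0.1185, -0.1470, -0.0807, 0.8038, 0.4125, 0.4287]
J6: z=[0.4098, -0.9063, 0.1036] o=[0.1880, 0.4930, 1.5931] → [-0.1734, -0.0187, 0.5216, 0.4098, -0.9063, 0.1036]
V = J·q̇ = [0.5546, -2.4689, 0.0764, 1.0198, 0.9319, -0.4279]

0.5546 -2.4689 0.0764 1.0198 0.9319 -0.4279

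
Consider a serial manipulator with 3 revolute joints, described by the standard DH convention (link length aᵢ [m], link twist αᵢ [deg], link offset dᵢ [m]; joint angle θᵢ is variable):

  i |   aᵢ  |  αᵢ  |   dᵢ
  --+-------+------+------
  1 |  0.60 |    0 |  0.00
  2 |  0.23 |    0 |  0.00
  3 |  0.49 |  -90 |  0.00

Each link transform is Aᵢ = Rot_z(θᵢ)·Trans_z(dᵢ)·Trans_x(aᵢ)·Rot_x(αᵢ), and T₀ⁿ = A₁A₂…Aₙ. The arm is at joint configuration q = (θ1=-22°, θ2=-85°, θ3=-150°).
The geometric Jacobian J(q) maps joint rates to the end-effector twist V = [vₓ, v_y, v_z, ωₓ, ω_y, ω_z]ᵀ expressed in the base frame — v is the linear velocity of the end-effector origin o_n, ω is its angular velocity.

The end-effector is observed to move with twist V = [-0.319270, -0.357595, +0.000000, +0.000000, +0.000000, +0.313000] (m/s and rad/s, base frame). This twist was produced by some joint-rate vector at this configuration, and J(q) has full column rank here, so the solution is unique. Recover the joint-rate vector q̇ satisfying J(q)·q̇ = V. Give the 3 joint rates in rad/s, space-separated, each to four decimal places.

-0.6000 0.4410 0.4720

o_n = [0.3788, 0.0327, 0.0000]
J₁: ẑ×o_n = [-0.0327, 0.3788, 0.0000], ω = ẑ
J2: z=[0.0000, 0.0000, 1.0000] o=[0.5563, -0.2248, 0.0000] → [-0.2575, -0.1775, 0.0000, 0.0000, 0.0000, 1.0000]
J3: z=[0.0000, 0.0000, 1.0000] o=[0.4891, -0.4447, 0.0000] → [-0.4774, -0.1102, 0.0000, 0.0000, 0.0000, 1.0000]
q̇ = J⁺·V = [-0.6000, 0.4410, 0.4720]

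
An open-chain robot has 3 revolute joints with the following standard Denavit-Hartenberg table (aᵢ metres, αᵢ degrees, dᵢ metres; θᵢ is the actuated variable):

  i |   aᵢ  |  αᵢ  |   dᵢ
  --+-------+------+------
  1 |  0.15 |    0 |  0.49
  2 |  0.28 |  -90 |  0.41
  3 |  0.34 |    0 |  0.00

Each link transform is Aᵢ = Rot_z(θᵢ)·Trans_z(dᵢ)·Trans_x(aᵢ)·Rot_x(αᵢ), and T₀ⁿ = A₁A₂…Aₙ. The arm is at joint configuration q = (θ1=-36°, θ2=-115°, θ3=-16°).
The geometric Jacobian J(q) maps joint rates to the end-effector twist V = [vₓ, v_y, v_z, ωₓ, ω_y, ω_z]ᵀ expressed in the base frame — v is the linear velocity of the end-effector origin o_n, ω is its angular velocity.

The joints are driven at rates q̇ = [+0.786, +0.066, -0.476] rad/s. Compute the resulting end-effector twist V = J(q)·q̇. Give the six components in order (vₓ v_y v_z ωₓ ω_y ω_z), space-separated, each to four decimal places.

o_n = [-0.4094, -0.3824, 0.9937]
J₁: ẑ×o_n = [0.3824, -0.4094, 0.0000], ω = ẑ
J2: z=[0.0000, 0.0000, 1.0000] o=[0.1214, -0.0882, 0.4900] → [0.2942, -0.5307, 0.0000, 0.0000, 0.0000, 1.0000]
J3: z=[0.4848, -0.8746, 0.0000] o=[-0.1235, -0.2239, 0.9000] → [-0.0820, -0.0454, -0.3268, 0.4848, -0.8746, 0.0000]
V = J·q̇ = [0.3590, -0.3352, 0.1556, -0.2308, 0.4163, 0.8520]

0.3590 -0.3352 0.1556 -0.2308 0.4163 0.8520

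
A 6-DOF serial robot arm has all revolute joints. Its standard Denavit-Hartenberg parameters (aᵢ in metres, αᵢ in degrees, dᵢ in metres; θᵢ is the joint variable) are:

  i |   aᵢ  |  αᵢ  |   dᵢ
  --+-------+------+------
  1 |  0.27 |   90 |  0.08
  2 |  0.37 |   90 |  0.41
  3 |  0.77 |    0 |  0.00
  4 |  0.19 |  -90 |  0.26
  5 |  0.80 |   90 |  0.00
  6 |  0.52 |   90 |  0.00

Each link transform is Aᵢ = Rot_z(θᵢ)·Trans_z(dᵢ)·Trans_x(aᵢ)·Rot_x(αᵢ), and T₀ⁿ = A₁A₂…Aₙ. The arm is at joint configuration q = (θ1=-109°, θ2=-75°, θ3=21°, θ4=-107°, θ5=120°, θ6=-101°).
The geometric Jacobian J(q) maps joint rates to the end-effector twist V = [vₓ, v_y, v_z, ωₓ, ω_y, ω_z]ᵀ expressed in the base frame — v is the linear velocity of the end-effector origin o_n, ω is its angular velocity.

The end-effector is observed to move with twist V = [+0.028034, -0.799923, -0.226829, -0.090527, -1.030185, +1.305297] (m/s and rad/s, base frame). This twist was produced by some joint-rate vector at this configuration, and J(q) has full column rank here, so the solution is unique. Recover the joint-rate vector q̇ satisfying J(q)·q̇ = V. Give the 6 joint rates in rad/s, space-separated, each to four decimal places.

o_n = [-1.0111, -0.4474, -0.3793]
J₁: ẑ×o_n = [0.4474, -1.0111, 0.0000], ω = ẑ
J2: z=[-0.9455, 0.3256, 0.0000] o=[-0.0879, -0.2553, 0.0800] → [-0.1495, -0.4343, 0.4822, -0.9455, 0.3256, 0.0000]
J3: z=[0.3145, 0.9133, -0.2588] o=[-0.5067, -0.2124, -0.2774] → [-0.1539, 0.1626, 0.3867, 0.3145, 0.9133, -0.2588]
J4: z=[0.3145, 0.9133, -0.2588] o=[-0.8282, -0.2984, -0.9718] → [0.5025, -0.1390, 0.1202, 0.3145, 0.9133, -0.2588]
J5: z=[-0.1500, -0.2214, -0.9636] o=[-0.5684, -0.1259, -1.0519] → [-0.4587, 0.5275, -0.0498, -0.1500, -0.2214, -0.9636]
J6: z=[0.6545, -0.7527, 0.0711] o=[-1.1612, -0.6219, -0.8456] → [-0.3634, -0.2945, 0.2272, 0.6545, -0.7527, 0.0711]
q̇ = J⁺·V = [0.8700, -0.1830, -0.1320, -0.9180, -0.1650, 0.0640]

0.8700 -0.1830 -0.1320 -0.9180 -0.1650 0.0640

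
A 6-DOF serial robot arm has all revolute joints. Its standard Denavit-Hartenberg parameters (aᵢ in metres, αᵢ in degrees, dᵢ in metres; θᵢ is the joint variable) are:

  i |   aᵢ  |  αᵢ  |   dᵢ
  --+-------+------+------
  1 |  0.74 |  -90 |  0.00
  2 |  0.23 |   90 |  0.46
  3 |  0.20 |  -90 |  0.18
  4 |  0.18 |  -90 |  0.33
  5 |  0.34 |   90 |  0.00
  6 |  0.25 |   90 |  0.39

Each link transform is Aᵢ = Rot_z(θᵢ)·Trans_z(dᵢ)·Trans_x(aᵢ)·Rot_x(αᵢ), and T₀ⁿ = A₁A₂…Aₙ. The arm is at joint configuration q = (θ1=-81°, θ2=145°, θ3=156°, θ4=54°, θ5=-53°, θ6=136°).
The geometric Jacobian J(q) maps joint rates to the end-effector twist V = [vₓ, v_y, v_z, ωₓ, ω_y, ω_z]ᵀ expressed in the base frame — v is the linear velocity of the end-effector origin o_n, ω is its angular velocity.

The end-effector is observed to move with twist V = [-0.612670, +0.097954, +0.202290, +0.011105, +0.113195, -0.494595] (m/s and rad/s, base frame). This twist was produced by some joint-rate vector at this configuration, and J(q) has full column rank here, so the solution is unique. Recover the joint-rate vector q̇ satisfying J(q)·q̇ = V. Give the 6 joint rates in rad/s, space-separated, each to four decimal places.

o_n = [-0.0185, -0.8862, -0.0370]
J₁: ẑ×o_n = [0.8862, -0.0185, 0.0000], ω = ẑ
J2: z=[0.9877, 0.1564, 0.0000] o=[0.1158, -0.7309, 0.0000] → [-0.0058, 0.0366, -0.1324, 0.9877, 0.1564, 0.0000]
J3: z=[0.0897, -0.5665, -0.8192] o=[0.5406, -0.4728, -0.1319] → [-0.3924, 0.4495, -0.3539, 0.0897, -0.5665, -0.8192]
J4: z=[-0.8502, -0.4720, 0.2333] o=[0.6605, -0.7099, -0.1746] → [-0.0238, -0.0415, -0.1706, -0.8502, -0.4720, 0.2333]
J5: z=[-0.4725, 0.8795, 0.0576] o=[0.4218, -0.8546, 0.0771] → [-0.0986, -0.0793, 0.4022, -0.4725, 0.8795, 0.0576]
J6: z=[-0.6972, -0.3330, -0.6348] o=[0.2385, -0.9703, 0.3391] → [0.1786, -0.0991, -0.1442, -0.6972, -0.3330, -0.6348]
q̇ = J⁺·V = [-0.5970, -0.9240, 0.0780, -0.5870, -0.1580, -0.4920]

-0.5970 -0.9240 0.0780 -0.5870 -0.1580 -0.4920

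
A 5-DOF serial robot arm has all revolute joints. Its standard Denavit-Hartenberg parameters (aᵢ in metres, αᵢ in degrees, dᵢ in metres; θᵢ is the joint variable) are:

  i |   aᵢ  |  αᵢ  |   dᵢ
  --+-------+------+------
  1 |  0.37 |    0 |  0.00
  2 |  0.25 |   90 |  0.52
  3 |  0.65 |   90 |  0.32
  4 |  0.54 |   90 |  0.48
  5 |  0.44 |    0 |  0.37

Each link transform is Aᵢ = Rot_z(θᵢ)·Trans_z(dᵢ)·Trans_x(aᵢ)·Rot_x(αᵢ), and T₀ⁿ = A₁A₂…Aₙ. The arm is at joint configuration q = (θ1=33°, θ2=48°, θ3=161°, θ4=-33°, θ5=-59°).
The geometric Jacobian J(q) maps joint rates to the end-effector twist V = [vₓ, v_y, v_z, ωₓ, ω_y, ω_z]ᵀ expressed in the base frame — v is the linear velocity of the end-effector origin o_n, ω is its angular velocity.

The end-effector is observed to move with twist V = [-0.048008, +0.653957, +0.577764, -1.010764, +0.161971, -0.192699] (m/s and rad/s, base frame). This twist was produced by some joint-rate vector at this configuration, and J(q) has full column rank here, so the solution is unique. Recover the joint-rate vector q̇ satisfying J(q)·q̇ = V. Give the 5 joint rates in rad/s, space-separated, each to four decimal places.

0.7170 -0.0820 -0.6060 -0.7820 0.4980

o_n = [-0.2096, -0.4739, 0.9726]
J₁: ẑ×o_n = [0.4739, -0.2096, 0.0000], ω = ẑ
J2: z=[0.0000, 0.0000, 1.0000] o=[0.3103, 0.2015, 0.0000] → [0.6755, -0.5199, 0.0000, 0.0000, 0.0000, 1.0000]
J3: z=[0.9877, -0.1564, 0.0000] o=[0.3494, 0.4484, 0.5200] → [-0.0708, -0.4470, -0.9985, 0.9877, -0.1564, 0.0000]
J4: z=[0.0509, 0.3216, 0.9455] o=[0.5693, -0.2086, 0.7316] → [0.3283, -0.7488, 0.2370, 0.0509, 0.3216, 0.9455]
J5: z=[-0.7478, 0.6398, -0.1773] o=[0.2363, -0.4312, 1.3329] → [-0.2381, -0.1904, 0.3173, -0.7478, 0.6398, -0.1773]
q̇ = J⁺·V = [0.7170, -0.0820, -0.6060, -0.7820, 0.4980]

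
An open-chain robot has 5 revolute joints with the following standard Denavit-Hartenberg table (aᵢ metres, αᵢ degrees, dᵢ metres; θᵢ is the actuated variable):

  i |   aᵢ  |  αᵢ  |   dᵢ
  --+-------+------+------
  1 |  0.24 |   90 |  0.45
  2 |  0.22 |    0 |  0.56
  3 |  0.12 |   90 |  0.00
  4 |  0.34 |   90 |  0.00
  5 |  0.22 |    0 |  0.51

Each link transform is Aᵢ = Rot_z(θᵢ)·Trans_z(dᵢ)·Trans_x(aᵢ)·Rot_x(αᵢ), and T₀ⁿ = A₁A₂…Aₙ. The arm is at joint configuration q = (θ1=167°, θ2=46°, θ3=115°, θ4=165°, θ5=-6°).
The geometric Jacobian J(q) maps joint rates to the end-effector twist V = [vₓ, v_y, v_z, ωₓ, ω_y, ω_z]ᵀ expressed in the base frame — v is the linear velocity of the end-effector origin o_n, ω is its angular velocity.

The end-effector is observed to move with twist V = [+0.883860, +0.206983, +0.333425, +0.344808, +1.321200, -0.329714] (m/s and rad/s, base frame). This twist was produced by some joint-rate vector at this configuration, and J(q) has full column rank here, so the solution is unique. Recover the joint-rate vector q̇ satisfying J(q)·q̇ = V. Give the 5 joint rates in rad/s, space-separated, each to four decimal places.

-0.9660 0.9630 -0.5080 0.5890 0.9420

o_n = [-0.3712, 1.3145, 0.4928]
J₁: ẑ×o_n = [-1.3145, -0.3712, 0.0000], ω = ẑ
J2: z=[0.2250, 0.9744, 0.0000] o=[-0.2338, 0.0540, 0.4500] → [0.0417, -0.0096, 0.4174, 0.2250, 0.9744, 0.0000]
J3: z=[0.2250, 0.9744, 0.0000] o=[-0.2568, 0.6340, 0.6083] → [-0.1125, 0.0260, 0.2646, 0.2250, 0.9744, 0.0000]
J4: z=[-0.3172, 0.0732, 0.9455] o=[-0.1462, 0.6085, 0.6473] → [-0.6788, -0.2618, -0.2075, -0.3172, 0.0732, 0.9455]
J5: z=[0.4557, 0.8861, 0.0843] o=[-0.4290, 0.7641, 0.5404] → [-0.0885, 0.0265, 0.1996, 0.4557, 0.8861, 0.0843]
q̇ = J⁺·V = [-0.9660, 0.9630, -0.5080, 0.5890, 0.9420]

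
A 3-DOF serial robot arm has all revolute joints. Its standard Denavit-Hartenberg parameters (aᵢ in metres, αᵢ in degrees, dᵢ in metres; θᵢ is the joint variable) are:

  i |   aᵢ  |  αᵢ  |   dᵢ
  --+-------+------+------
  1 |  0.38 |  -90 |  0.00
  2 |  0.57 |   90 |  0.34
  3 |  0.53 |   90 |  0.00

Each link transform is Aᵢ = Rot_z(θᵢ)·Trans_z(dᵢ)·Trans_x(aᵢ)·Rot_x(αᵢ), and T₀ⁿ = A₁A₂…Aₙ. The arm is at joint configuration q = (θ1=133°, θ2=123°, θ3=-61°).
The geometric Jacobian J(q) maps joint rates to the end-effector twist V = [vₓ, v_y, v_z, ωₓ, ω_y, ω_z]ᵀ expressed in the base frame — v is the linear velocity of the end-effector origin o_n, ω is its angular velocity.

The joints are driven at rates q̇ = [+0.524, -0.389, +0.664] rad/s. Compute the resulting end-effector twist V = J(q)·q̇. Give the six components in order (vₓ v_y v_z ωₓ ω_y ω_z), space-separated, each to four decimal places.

-0.2116 0.0309 -0.4333 -0.0953 0.6726 0.1624

o_n = [0.1384, 0.0328, -0.6935]
J₁: ẑ×o_n = [-0.0328, 0.1384, 0.0000], ω = ẑ
J2: z=[-0.7314, -0.6820, 0.0000] o=[-0.2592, 0.2779, 0.0000] → [0.4730, -0.5072, 0.4504, -0.7314, -0.6820, 0.0000]
J3: z=[-0.5720, 0.6134, -0.5446] o=[-0.2961, -0.1810, -0.4780] → [-0.0157, -0.3599, -0.3888, -0.5720, 0.6134, -0.5446]
V = J·q̇ = [-0.2116, 0.0309, -0.4333, -0.0953, 0.6726, 0.1624]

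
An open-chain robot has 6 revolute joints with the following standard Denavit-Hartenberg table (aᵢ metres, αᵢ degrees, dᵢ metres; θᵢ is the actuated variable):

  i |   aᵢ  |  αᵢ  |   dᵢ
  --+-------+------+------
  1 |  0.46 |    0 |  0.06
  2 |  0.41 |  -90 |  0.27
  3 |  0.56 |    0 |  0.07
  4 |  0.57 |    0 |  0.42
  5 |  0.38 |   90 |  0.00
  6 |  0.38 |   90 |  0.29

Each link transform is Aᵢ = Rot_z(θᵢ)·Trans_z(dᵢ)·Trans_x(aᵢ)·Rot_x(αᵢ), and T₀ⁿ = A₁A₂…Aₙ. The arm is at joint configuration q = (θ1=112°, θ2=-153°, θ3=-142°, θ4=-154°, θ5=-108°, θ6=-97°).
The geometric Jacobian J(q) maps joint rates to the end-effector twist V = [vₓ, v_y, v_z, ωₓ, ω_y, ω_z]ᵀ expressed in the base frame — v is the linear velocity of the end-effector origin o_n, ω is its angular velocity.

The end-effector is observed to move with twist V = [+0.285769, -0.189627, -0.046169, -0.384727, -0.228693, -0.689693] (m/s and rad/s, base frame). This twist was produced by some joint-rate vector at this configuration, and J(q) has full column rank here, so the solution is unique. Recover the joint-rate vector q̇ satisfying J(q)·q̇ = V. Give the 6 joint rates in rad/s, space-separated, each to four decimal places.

-0.6550 -0.1800 -0.8540 -0.1920 0.6210 0.2020

o_n = [0.0958, 0.3429, 0.6029]
J₁: ẑ×o_n = [-0.3429, 0.0958, 0.0000], ω = ẑ
J2: z=[0.0000, 0.0000, 1.0000] o=[-0.1723, 0.4265, 0.0600] → [0.0836, 0.2681, -0.0000, 0.0000, 0.0000, 1.0000]
J3: z=[0.6561, 0.7547, 0.0000] o=[0.1371, 0.1575, 0.3300] → [0.2059, -0.1790, 0.1528, 0.6561, 0.7547, 0.0000]
J4: z=[0.6561, 0.7547, 0.0000] o=[-0.1500, 0.4999, 0.6748] → [-0.0543, 0.0472, -0.2885, 0.6561, 0.7547, 0.0000]
J5: z=[0.6561, 0.7547, 0.0000] o=[0.3141, 0.6529, 0.1625] → [0.3324, -0.2889, -0.0386, 0.6561, 0.7547, 0.0000]
J6: z=[-0.5243, 0.4557, 0.7193] o=[0.5204, 0.4736, 0.4264] → [0.1744, -0.2129, 0.2620, -0.5243, 0.4557, 0.7193]
q̇ = J⁺·V = [-0.6550, -0.1800, -0.8540, -0.1920, 0.6210, 0.2020]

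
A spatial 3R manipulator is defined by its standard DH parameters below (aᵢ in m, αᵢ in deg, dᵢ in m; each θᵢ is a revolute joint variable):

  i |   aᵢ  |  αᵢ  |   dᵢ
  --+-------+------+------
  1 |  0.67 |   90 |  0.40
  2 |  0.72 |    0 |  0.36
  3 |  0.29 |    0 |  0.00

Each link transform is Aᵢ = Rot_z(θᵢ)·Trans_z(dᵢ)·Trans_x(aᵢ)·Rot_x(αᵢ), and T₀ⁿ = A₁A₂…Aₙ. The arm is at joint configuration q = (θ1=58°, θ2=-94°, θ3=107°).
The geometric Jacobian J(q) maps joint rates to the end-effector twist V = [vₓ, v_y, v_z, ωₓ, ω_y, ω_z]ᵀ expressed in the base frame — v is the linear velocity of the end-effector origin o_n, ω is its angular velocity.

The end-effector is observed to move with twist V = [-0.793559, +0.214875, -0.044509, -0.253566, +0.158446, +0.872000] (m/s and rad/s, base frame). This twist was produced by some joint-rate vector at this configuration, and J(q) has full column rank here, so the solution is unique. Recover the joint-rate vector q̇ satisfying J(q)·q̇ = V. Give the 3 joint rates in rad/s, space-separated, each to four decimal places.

0.8720 -0.7960 0.4970

o_n = [0.7835, 0.5745, -0.2530]
J₁: ẑ×o_n = [-0.5745, 0.7835, 0.0000], ω = ẑ
J2: z=[0.8480, -0.5299, 0.0000] o=[0.3550, 0.5682, 0.4000] → [0.3460, 0.5538, 0.2323, 0.8480, -0.5299, 0.0000]
J3: z=[0.8480, -0.5299, 0.0000] o=[0.6337, 0.3348, -0.3182] → [-0.0346, -0.0553, 0.2826, 0.8480, -0.5299, 0.0000]
q̇ = J⁺·V = [0.8720, -0.7960, 0.4970]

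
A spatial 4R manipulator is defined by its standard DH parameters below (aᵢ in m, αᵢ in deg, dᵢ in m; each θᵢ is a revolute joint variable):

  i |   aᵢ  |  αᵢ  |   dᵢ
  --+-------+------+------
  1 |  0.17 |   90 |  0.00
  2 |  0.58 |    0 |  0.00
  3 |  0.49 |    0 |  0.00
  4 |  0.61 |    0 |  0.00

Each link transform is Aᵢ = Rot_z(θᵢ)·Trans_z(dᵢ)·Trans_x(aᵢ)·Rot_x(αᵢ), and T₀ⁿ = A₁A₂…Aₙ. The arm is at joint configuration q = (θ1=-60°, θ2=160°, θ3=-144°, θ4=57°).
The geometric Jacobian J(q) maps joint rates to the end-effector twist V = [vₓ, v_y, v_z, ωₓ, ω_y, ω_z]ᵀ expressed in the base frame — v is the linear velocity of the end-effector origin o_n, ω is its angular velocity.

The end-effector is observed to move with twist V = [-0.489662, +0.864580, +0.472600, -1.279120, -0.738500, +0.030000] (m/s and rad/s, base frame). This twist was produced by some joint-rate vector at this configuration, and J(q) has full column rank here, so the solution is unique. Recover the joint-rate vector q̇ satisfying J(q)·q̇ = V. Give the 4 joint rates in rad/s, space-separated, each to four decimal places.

o_n = [0.1372, -0.2376, 0.9168]
J₁: ẑ×o_n = [0.2376, 0.1372, -0.0000], ω = ẑ
J2: z=[-0.8660, -0.5000, 0.0000] o=[0.0850, -0.1472, 0.0000] → [-0.4584, 0.7940, 0.1043, -0.8660, -0.5000, 0.0000]
J3: z=[-0.8660, -0.5000, 0.0000] o=[-0.1875, 0.3248, 0.1984] → [-0.3592, 0.6222, 0.6494, -0.8660, -0.5000, 0.0000]
J4: z=[-0.8660, -0.5000, 0.0000] o=[0.0480, -0.0831, 0.3334] → [-0.2917, 0.5052, 0.1783, -0.8660, -0.5000, 0.0000]
q̇ = J⁺·V = [0.0300, 0.2030, 0.4760, 0.7980]

0.0300 0.2030 0.4760 0.7980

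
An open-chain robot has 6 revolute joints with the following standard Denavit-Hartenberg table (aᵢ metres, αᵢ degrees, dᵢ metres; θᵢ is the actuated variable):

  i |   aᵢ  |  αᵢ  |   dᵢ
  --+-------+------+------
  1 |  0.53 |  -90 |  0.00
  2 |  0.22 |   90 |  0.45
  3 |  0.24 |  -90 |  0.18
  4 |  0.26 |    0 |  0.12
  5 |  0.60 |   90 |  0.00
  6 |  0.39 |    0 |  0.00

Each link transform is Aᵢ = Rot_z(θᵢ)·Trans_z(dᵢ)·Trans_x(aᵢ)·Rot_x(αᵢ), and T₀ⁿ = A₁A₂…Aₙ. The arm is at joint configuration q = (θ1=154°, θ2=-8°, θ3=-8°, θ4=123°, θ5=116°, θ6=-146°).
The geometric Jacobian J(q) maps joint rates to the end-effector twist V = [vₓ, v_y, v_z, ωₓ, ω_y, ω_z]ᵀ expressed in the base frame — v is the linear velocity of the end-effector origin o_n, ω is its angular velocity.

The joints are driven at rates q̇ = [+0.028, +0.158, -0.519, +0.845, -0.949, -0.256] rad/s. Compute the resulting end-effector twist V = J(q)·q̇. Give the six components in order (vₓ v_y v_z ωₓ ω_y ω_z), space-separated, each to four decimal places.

o_n = [-0.7536, -0.0319, 0.2198]
J₁: ẑ×o_n = [0.0319, -0.7536, 0.0000], ω = ẑ
J2: z=[-0.4384, -0.8988, 0.0000] o=[-0.4764, 0.2323, 0.0000] → [-0.1976, 0.0964, -0.1334, -0.4384, -0.8988, 0.0000]
J3: z=[0.1251, -0.0610, 0.9903] o=[-0.8694, -0.0766, 0.0306] → [-0.0559, 0.0910, 0.0127, 0.1251, -0.0610, 0.9903]
J4: z=[-0.5580, -0.8296, 0.0194] o=[-1.0438, 0.0456, 0.2419] → [0.0199, -0.0067, 0.2840, -0.5580, -0.8296, 0.0194]
J5: z=[-0.5580, -0.8296, 0.0194] o=[-1.0219, -0.1192, 0.0088] → [-0.1767, 0.1229, 0.1738, -0.5580, -0.8296, 0.0194]
J6: z=[0.6388, -0.4443, -0.6282] o=[-0.7040, -0.3221, 0.4755] → [0.2959, 0.1945, 0.1634, 0.6388, -0.4443, -0.6282]
V = J·q̇ = [0.1074, -0.2253, 0.0056, -0.2397, 0.0897, -0.3272]

0.1074 -0.2253 0.0056 -0.2397 0.0897 -0.3272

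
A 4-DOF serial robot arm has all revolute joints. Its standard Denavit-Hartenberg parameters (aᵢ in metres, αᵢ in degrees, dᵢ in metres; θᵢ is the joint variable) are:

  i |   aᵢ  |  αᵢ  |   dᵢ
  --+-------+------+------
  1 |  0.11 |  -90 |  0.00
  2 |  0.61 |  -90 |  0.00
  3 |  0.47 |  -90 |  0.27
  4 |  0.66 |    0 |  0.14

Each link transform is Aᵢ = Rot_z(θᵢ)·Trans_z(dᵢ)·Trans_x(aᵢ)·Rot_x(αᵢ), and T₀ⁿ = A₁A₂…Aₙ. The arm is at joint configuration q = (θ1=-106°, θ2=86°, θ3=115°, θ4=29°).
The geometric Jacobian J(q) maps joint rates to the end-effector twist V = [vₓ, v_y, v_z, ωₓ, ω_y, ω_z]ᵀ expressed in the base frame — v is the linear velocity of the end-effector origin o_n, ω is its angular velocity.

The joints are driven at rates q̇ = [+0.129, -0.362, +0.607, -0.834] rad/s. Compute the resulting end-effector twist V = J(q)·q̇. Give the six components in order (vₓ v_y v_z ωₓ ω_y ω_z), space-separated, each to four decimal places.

o_n = [-0.9003, 0.0889, -0.0369]
J₁: ẑ×o_n = [-0.0889, -0.9003, 0.0000], ω = ẑ
J2: z=[0.9613, -0.2756, 0.0000] o=[-0.0303, -0.1057, 0.0000] → [0.0102, 0.0355, -0.0527, 0.9613, -0.2756, 0.0000]
J3: z=[0.2750, 0.9589, -0.0698] o=[-0.0420, -0.1466, -0.6085] → [0.5645, -0.0973, 0.8878, 0.2750, 0.9589, -0.0698]
J4: z=[0.4237, -0.0557, 0.9041] o=[-0.3735, 0.2430, -0.4292] → [0.1174, -0.6425, -0.0946, 0.4237, -0.0557, 0.9041]
V = J·q̇ = [0.2296, 0.3478, 0.6369, -0.5344, 0.7283, -0.6674]

0.2296 0.3478 0.6369 -0.5344 0.7283 -0.6674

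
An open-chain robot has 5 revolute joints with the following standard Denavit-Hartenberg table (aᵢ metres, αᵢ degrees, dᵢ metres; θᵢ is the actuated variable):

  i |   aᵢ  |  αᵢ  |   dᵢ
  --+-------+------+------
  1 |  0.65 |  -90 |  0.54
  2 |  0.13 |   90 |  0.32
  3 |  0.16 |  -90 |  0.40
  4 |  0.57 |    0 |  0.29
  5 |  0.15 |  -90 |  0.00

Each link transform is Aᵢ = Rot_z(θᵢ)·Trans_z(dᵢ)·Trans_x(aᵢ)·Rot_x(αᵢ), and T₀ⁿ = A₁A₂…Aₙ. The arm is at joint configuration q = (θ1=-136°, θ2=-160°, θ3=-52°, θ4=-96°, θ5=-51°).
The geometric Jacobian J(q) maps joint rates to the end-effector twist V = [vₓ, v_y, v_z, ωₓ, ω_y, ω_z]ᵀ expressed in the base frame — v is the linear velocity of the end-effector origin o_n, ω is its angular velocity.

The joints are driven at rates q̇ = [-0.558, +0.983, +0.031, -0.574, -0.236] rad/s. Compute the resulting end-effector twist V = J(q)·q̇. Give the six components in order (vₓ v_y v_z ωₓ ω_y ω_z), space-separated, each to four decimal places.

0.4360 -0.0410 0.7126 -0.0874 -0.7577 -0.8054

o_n = [0.3824, -0.3516, -0.3281]
J₁: ẑ×o_n = [0.3516, 0.3824, -0.0000], ω = ẑ
J2: z=[0.6947, -0.7193, 0.0000] o=[-0.4676, -0.4515, 0.5400] → [0.6244, 0.6030, 0.6809, 0.6947, -0.7193, 0.0000]
J3: z=[0.2460, 0.2376, -0.9397] o=[-0.1574, -0.5969, 0.5845] → [0.0137, -0.2827, -0.0679, 0.2460, 0.2376, -0.9397]
J4: z=[0.9603, 0.0715, 0.2695] o=[-0.0800, -0.3468, 0.2423] → [-0.0395, 0.6723, -0.0376, 0.9603, 0.0715, 0.2695]
J5: z=[0.9603, 0.0715, 0.2695] o=[0.3458, -0.2491, -0.2248] → [0.0202, 0.1090, -0.1010, 0.9603, 0.0715, 0.2695]
V = J·q̇ = [0.4360, -0.0410, 0.7126, -0.0874, -0.7577, -0.8054]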